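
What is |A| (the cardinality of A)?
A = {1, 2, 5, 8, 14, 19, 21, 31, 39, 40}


Set A = {1, 2, 5, 8, 14, 19, 21, 31, 39, 40}
Listing elements: 1, 2, 5, 8, 14, 19, 21, 31, 39, 40
Counting: 10 elements
|A| = 10

10


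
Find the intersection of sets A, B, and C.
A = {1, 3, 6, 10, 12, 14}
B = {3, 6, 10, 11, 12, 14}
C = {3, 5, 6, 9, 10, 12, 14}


Set A = {1, 3, 6, 10, 12, 14}
Set B = {3, 6, 10, 11, 12, 14}
Set C = {3, 5, 6, 9, 10, 12, 14}
First, A ∩ B = {3, 6, 10, 12, 14}
Then, (A ∩ B) ∩ C = {3, 6, 10, 12, 14}

{3, 6, 10, 12, 14}


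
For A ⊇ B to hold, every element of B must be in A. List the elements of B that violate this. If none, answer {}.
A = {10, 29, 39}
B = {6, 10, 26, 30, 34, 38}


Set A = {10, 29, 39}
Set B = {6, 10, 26, 30, 34, 38}
Check each element of B against A:
6 ∉ A (include), 10 ∈ A, 26 ∉ A (include), 30 ∉ A (include), 34 ∉ A (include), 38 ∉ A (include)
Elements of B not in A: {6, 26, 30, 34, 38}

{6, 26, 30, 34, 38}


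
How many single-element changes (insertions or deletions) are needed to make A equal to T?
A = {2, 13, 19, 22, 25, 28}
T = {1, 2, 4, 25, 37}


Set A = {2, 13, 19, 22, 25, 28}
Set T = {1, 2, 4, 25, 37}
Elements to remove from A (in A, not in T): {13, 19, 22, 28} → 4 removals
Elements to add to A (in T, not in A): {1, 4, 37} → 3 additions
Total edits = 4 + 3 = 7

7


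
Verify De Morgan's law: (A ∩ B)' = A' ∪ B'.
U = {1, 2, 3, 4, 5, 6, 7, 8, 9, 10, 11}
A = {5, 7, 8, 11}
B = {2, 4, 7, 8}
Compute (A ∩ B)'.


U = {1, 2, 3, 4, 5, 6, 7, 8, 9, 10, 11}
A = {5, 7, 8, 11}, B = {2, 4, 7, 8}
A ∩ B = {7, 8}
(A ∩ B)' = U \ (A ∩ B) = {1, 2, 3, 4, 5, 6, 9, 10, 11}
Verification via A' ∪ B': A' = {1, 2, 3, 4, 6, 9, 10}, B' = {1, 3, 5, 6, 9, 10, 11}
A' ∪ B' = {1, 2, 3, 4, 5, 6, 9, 10, 11} ✓

{1, 2, 3, 4, 5, 6, 9, 10, 11}


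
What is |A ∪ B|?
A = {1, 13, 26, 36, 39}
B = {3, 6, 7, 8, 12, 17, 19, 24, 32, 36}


Set A = {1, 13, 26, 36, 39}, |A| = 5
Set B = {3, 6, 7, 8, 12, 17, 19, 24, 32, 36}, |B| = 10
A ∩ B = {36}, |A ∩ B| = 1
|A ∪ B| = |A| + |B| - |A ∩ B| = 5 + 10 - 1 = 14

14


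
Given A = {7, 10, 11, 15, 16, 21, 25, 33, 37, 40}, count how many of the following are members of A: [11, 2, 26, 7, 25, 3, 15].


Set A = {7, 10, 11, 15, 16, 21, 25, 33, 37, 40}
Candidates: [11, 2, 26, 7, 25, 3, 15]
Check each candidate:
11 ∈ A, 2 ∉ A, 26 ∉ A, 7 ∈ A, 25 ∈ A, 3 ∉ A, 15 ∈ A
Count of candidates in A: 4

4


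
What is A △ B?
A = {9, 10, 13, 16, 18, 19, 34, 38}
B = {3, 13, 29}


Set A = {9, 10, 13, 16, 18, 19, 34, 38}
Set B = {3, 13, 29}
A △ B = (A \ B) ∪ (B \ A)
Elements in A but not B: {9, 10, 16, 18, 19, 34, 38}
Elements in B but not A: {3, 29}
A △ B = {3, 9, 10, 16, 18, 19, 29, 34, 38}

{3, 9, 10, 16, 18, 19, 29, 34, 38}


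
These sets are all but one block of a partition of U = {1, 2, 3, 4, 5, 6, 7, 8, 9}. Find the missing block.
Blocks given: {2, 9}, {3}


U = {1, 2, 3, 4, 5, 6, 7, 8, 9}
Shown blocks: {2, 9}, {3}
A partition's blocks are pairwise disjoint and cover U, so the missing block = U \ (union of shown blocks).
Union of shown blocks: {2, 3, 9}
Missing block = U \ (union) = {1, 4, 5, 6, 7, 8}

{1, 4, 5, 6, 7, 8}


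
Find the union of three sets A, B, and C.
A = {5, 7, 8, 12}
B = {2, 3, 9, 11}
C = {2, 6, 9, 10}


Set A = {5, 7, 8, 12}
Set B = {2, 3, 9, 11}
Set C = {2, 6, 9, 10}
First, A ∪ B = {2, 3, 5, 7, 8, 9, 11, 12}
Then, (A ∪ B) ∪ C = {2, 3, 5, 6, 7, 8, 9, 10, 11, 12}

{2, 3, 5, 6, 7, 8, 9, 10, 11, 12}


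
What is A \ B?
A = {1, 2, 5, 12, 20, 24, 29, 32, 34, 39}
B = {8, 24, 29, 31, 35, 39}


Set A = {1, 2, 5, 12, 20, 24, 29, 32, 34, 39}
Set B = {8, 24, 29, 31, 35, 39}
A \ B includes elements in A that are not in B.
Check each element of A:
1 (not in B, keep), 2 (not in B, keep), 5 (not in B, keep), 12 (not in B, keep), 20 (not in B, keep), 24 (in B, remove), 29 (in B, remove), 32 (not in B, keep), 34 (not in B, keep), 39 (in B, remove)
A \ B = {1, 2, 5, 12, 20, 32, 34}

{1, 2, 5, 12, 20, 32, 34}


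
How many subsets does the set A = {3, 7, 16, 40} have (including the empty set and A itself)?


Set A = {3, 7, 16, 40}
|A| = 4
The power set P(A) contains all subsets of A.
|P(A)| = 2^|A| = 2^4 = 16

16


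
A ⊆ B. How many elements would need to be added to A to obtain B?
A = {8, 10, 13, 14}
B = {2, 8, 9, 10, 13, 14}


Set A = {8, 10, 13, 14}, |A| = 4
Set B = {2, 8, 9, 10, 13, 14}, |B| = 6
Since A ⊆ B: B \ A = {2, 9}
|B| - |A| = 6 - 4 = 2

2


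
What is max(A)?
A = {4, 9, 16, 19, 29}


Set A = {4, 9, 16, 19, 29}
Elements in ascending order: 4, 9, 16, 19, 29
The largest element is 29.

29


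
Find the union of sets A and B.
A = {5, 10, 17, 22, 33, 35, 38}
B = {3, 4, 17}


Set A = {5, 10, 17, 22, 33, 35, 38}
Set B = {3, 4, 17}
A ∪ B includes all elements in either set.
Elements from A: {5, 10, 17, 22, 33, 35, 38}
Elements from B not already included: {3, 4}
A ∪ B = {3, 4, 5, 10, 17, 22, 33, 35, 38}

{3, 4, 5, 10, 17, 22, 33, 35, 38}


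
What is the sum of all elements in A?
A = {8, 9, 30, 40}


Set A = {8, 9, 30, 40}
Sum = 8 + 9 + 30 + 40 = 87

87


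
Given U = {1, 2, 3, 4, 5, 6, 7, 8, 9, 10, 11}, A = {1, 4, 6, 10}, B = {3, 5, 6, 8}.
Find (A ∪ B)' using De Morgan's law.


U = {1, 2, 3, 4, 5, 6, 7, 8, 9, 10, 11}
A = {1, 4, 6, 10}, B = {3, 5, 6, 8}
A ∪ B = {1, 3, 4, 5, 6, 8, 10}
(A ∪ B)' = U \ (A ∪ B) = {2, 7, 9, 11}
Verification via A' ∩ B': A' = {2, 3, 5, 7, 8, 9, 11}, B' = {1, 2, 4, 7, 9, 10, 11}
A' ∩ B' = {2, 7, 9, 11} ✓

{2, 7, 9, 11}


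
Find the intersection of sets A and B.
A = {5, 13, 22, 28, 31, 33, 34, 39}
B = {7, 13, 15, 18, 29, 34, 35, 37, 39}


Set A = {5, 13, 22, 28, 31, 33, 34, 39}
Set B = {7, 13, 15, 18, 29, 34, 35, 37, 39}
A ∩ B includes only elements in both sets.
Check each element of A against B:
5 ✗, 13 ✓, 22 ✗, 28 ✗, 31 ✗, 33 ✗, 34 ✓, 39 ✓
A ∩ B = {13, 34, 39}

{13, 34, 39}


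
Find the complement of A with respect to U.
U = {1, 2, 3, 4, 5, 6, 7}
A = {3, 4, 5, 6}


Universal set U = {1, 2, 3, 4, 5, 6, 7}
Set A = {3, 4, 5, 6}
A' = U \ A = elements in U but not in A
Checking each element of U:
1 (not in A, include), 2 (not in A, include), 3 (in A, exclude), 4 (in A, exclude), 5 (in A, exclude), 6 (in A, exclude), 7 (not in A, include)
A' = {1, 2, 7}

{1, 2, 7}


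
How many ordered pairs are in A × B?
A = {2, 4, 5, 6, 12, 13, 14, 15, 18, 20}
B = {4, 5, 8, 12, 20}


Set A = {2, 4, 5, 6, 12, 13, 14, 15, 18, 20} has 10 elements.
Set B = {4, 5, 8, 12, 20} has 5 elements.
|A × B| = |A| × |B| = 10 × 5 = 50

50


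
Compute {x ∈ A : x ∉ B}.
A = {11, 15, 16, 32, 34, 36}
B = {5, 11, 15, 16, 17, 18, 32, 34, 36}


Set A = {11, 15, 16, 32, 34, 36}
Set B = {5, 11, 15, 16, 17, 18, 32, 34, 36}
Check each element of A against B:
11 ∈ B, 15 ∈ B, 16 ∈ B, 32 ∈ B, 34 ∈ B, 36 ∈ B
Elements of A not in B: {}

{}


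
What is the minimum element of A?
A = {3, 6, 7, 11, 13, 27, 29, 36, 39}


Set A = {3, 6, 7, 11, 13, 27, 29, 36, 39}
Elements in ascending order: 3, 6, 7, 11, 13, 27, 29, 36, 39
The smallest element is 3.

3


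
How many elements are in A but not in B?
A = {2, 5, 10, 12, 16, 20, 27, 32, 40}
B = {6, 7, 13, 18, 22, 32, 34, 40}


Set A = {2, 5, 10, 12, 16, 20, 27, 32, 40}
Set B = {6, 7, 13, 18, 22, 32, 34, 40}
A \ B = {2, 5, 10, 12, 16, 20, 27}
|A \ B| = 7

7


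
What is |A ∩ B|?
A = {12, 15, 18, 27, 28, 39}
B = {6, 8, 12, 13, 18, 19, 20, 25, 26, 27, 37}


Set A = {12, 15, 18, 27, 28, 39}
Set B = {6, 8, 12, 13, 18, 19, 20, 25, 26, 27, 37}
A ∩ B = {12, 18, 27}
|A ∩ B| = 3

3


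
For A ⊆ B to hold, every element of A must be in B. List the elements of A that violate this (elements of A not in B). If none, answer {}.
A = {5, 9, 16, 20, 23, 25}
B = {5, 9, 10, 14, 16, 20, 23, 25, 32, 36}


Set A = {5, 9, 16, 20, 23, 25}
Set B = {5, 9, 10, 14, 16, 20, 23, 25, 32, 36}
Check each element of A against B:
5 ∈ B, 9 ∈ B, 16 ∈ B, 20 ∈ B, 23 ∈ B, 25 ∈ B
Elements of A not in B: {}

{}


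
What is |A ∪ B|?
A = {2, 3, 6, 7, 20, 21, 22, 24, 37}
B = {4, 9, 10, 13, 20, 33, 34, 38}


Set A = {2, 3, 6, 7, 20, 21, 22, 24, 37}, |A| = 9
Set B = {4, 9, 10, 13, 20, 33, 34, 38}, |B| = 8
A ∩ B = {20}, |A ∩ B| = 1
|A ∪ B| = |A| + |B| - |A ∩ B| = 9 + 8 - 1 = 16

16


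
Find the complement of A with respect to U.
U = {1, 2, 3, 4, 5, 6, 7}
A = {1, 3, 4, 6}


Universal set U = {1, 2, 3, 4, 5, 6, 7}
Set A = {1, 3, 4, 6}
A' = U \ A = elements in U but not in A
Checking each element of U:
1 (in A, exclude), 2 (not in A, include), 3 (in A, exclude), 4 (in A, exclude), 5 (not in A, include), 6 (in A, exclude), 7 (not in A, include)
A' = {2, 5, 7}

{2, 5, 7}


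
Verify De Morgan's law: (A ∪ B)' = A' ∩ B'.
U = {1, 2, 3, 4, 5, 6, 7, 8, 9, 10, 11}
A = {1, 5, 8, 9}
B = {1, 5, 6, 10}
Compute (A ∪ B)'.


U = {1, 2, 3, 4, 5, 6, 7, 8, 9, 10, 11}
A = {1, 5, 8, 9}, B = {1, 5, 6, 10}
A ∪ B = {1, 5, 6, 8, 9, 10}
(A ∪ B)' = U \ (A ∪ B) = {2, 3, 4, 7, 11}
Verification via A' ∩ B': A' = {2, 3, 4, 6, 7, 10, 11}, B' = {2, 3, 4, 7, 8, 9, 11}
A' ∩ B' = {2, 3, 4, 7, 11} ✓

{2, 3, 4, 7, 11}


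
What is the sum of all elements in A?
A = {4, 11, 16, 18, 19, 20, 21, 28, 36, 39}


Set A = {4, 11, 16, 18, 19, 20, 21, 28, 36, 39}
Sum = 4 + 11 + 16 + 18 + 19 + 20 + 21 + 28 + 36 + 39 = 212

212


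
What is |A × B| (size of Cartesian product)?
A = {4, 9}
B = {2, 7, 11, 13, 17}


Set A = {4, 9} has 2 elements.
Set B = {2, 7, 11, 13, 17} has 5 elements.
|A × B| = |A| × |B| = 2 × 5 = 10

10


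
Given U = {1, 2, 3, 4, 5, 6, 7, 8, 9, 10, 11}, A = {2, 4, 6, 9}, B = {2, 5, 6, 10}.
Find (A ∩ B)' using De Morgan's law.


U = {1, 2, 3, 4, 5, 6, 7, 8, 9, 10, 11}
A = {2, 4, 6, 9}, B = {2, 5, 6, 10}
A ∩ B = {2, 6}
(A ∩ B)' = U \ (A ∩ B) = {1, 3, 4, 5, 7, 8, 9, 10, 11}
Verification via A' ∪ B': A' = {1, 3, 5, 7, 8, 10, 11}, B' = {1, 3, 4, 7, 8, 9, 11}
A' ∪ B' = {1, 3, 4, 5, 7, 8, 9, 10, 11} ✓

{1, 3, 4, 5, 7, 8, 9, 10, 11}


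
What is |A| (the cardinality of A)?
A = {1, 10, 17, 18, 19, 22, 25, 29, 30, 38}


Set A = {1, 10, 17, 18, 19, 22, 25, 29, 30, 38}
Listing elements: 1, 10, 17, 18, 19, 22, 25, 29, 30, 38
Counting: 10 elements
|A| = 10

10


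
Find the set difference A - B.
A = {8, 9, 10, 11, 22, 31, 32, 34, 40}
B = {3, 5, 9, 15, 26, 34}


Set A = {8, 9, 10, 11, 22, 31, 32, 34, 40}
Set B = {3, 5, 9, 15, 26, 34}
A \ B includes elements in A that are not in B.
Check each element of A:
8 (not in B, keep), 9 (in B, remove), 10 (not in B, keep), 11 (not in B, keep), 22 (not in B, keep), 31 (not in B, keep), 32 (not in B, keep), 34 (in B, remove), 40 (not in B, keep)
A \ B = {8, 10, 11, 22, 31, 32, 40}

{8, 10, 11, 22, 31, 32, 40}


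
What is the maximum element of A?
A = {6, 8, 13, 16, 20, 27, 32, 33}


Set A = {6, 8, 13, 16, 20, 27, 32, 33}
Elements in ascending order: 6, 8, 13, 16, 20, 27, 32, 33
The largest element is 33.

33


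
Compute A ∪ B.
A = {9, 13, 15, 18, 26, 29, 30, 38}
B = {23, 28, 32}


Set A = {9, 13, 15, 18, 26, 29, 30, 38}
Set B = {23, 28, 32}
A ∪ B includes all elements in either set.
Elements from A: {9, 13, 15, 18, 26, 29, 30, 38}
Elements from B not already included: {23, 28, 32}
A ∪ B = {9, 13, 15, 18, 23, 26, 28, 29, 30, 32, 38}

{9, 13, 15, 18, 23, 26, 28, 29, 30, 32, 38}


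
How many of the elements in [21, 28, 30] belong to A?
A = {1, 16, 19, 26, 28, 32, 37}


Set A = {1, 16, 19, 26, 28, 32, 37}
Candidates: [21, 28, 30]
Check each candidate:
21 ∉ A, 28 ∈ A, 30 ∉ A
Count of candidates in A: 1

1


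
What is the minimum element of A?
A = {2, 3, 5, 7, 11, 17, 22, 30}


Set A = {2, 3, 5, 7, 11, 17, 22, 30}
Elements in ascending order: 2, 3, 5, 7, 11, 17, 22, 30
The smallest element is 2.

2


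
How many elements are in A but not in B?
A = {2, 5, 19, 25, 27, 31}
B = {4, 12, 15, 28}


Set A = {2, 5, 19, 25, 27, 31}
Set B = {4, 12, 15, 28}
A \ B = {2, 5, 19, 25, 27, 31}
|A \ B| = 6

6


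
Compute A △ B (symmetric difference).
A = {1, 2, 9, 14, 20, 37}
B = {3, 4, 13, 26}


Set A = {1, 2, 9, 14, 20, 37}
Set B = {3, 4, 13, 26}
A △ B = (A \ B) ∪ (B \ A)
Elements in A but not B: {1, 2, 9, 14, 20, 37}
Elements in B but not A: {3, 4, 13, 26}
A △ B = {1, 2, 3, 4, 9, 13, 14, 20, 26, 37}

{1, 2, 3, 4, 9, 13, 14, 20, 26, 37}


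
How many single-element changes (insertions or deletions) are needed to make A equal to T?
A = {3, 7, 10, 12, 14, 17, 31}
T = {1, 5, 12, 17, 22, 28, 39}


Set A = {3, 7, 10, 12, 14, 17, 31}
Set T = {1, 5, 12, 17, 22, 28, 39}
Elements to remove from A (in A, not in T): {3, 7, 10, 14, 31} → 5 removals
Elements to add to A (in T, not in A): {1, 5, 22, 28, 39} → 5 additions
Total edits = 5 + 5 = 10

10


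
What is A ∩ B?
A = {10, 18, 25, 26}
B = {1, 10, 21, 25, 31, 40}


Set A = {10, 18, 25, 26}
Set B = {1, 10, 21, 25, 31, 40}
A ∩ B includes only elements in both sets.
Check each element of A against B:
10 ✓, 18 ✗, 25 ✓, 26 ✗
A ∩ B = {10, 25}

{10, 25}


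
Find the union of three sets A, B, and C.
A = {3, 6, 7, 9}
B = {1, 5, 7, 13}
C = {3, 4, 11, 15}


Set A = {3, 6, 7, 9}
Set B = {1, 5, 7, 13}
Set C = {3, 4, 11, 15}
First, A ∪ B = {1, 3, 5, 6, 7, 9, 13}
Then, (A ∪ B) ∪ C = {1, 3, 4, 5, 6, 7, 9, 11, 13, 15}

{1, 3, 4, 5, 6, 7, 9, 11, 13, 15}


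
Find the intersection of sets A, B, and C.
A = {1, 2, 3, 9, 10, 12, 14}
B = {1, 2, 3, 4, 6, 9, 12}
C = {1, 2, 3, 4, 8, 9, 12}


Set A = {1, 2, 3, 9, 10, 12, 14}
Set B = {1, 2, 3, 4, 6, 9, 12}
Set C = {1, 2, 3, 4, 8, 9, 12}
First, A ∩ B = {1, 2, 3, 9, 12}
Then, (A ∩ B) ∩ C = {1, 2, 3, 9, 12}

{1, 2, 3, 9, 12}


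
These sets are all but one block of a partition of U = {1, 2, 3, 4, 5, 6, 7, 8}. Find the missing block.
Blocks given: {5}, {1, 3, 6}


U = {1, 2, 3, 4, 5, 6, 7, 8}
Shown blocks: {5}, {1, 3, 6}
A partition's blocks are pairwise disjoint and cover U, so the missing block = U \ (union of shown blocks).
Union of shown blocks: {1, 3, 5, 6}
Missing block = U \ (union) = {2, 4, 7, 8}

{2, 4, 7, 8}


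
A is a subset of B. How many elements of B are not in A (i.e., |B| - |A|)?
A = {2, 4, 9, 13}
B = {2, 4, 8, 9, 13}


Set A = {2, 4, 9, 13}, |A| = 4
Set B = {2, 4, 8, 9, 13}, |B| = 5
Since A ⊆ B: B \ A = {8}
|B| - |A| = 5 - 4 = 1

1


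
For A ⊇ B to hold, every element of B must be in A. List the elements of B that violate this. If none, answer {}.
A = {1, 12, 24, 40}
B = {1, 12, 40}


Set A = {1, 12, 24, 40}
Set B = {1, 12, 40}
Check each element of B against A:
1 ∈ A, 12 ∈ A, 40 ∈ A
Elements of B not in A: {}

{}


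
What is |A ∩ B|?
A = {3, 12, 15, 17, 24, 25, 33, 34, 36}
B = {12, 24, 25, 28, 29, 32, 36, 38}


Set A = {3, 12, 15, 17, 24, 25, 33, 34, 36}
Set B = {12, 24, 25, 28, 29, 32, 36, 38}
A ∩ B = {12, 24, 25, 36}
|A ∩ B| = 4

4


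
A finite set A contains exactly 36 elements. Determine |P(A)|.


The set has 36 elements.
The power set contains all possible subsets.
|P(A)| = 2^|A| = 2^36 = 68719476736

68719476736


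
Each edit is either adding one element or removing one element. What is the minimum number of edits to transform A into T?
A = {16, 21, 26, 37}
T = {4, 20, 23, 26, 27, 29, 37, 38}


Set A = {16, 21, 26, 37}
Set T = {4, 20, 23, 26, 27, 29, 37, 38}
Elements to remove from A (in A, not in T): {16, 21} → 2 removals
Elements to add to A (in T, not in A): {4, 20, 23, 27, 29, 38} → 6 additions
Total edits = 2 + 6 = 8

8


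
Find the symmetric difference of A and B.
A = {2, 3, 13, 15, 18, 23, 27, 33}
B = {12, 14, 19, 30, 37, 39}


Set A = {2, 3, 13, 15, 18, 23, 27, 33}
Set B = {12, 14, 19, 30, 37, 39}
A △ B = (A \ B) ∪ (B \ A)
Elements in A but not B: {2, 3, 13, 15, 18, 23, 27, 33}
Elements in B but not A: {12, 14, 19, 30, 37, 39}
A △ B = {2, 3, 12, 13, 14, 15, 18, 19, 23, 27, 30, 33, 37, 39}

{2, 3, 12, 13, 14, 15, 18, 19, 23, 27, 30, 33, 37, 39}


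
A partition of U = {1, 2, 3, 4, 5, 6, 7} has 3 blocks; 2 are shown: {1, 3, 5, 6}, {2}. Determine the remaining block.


U = {1, 2, 3, 4, 5, 6, 7}
Shown blocks: {1, 3, 5, 6}, {2}
A partition's blocks are pairwise disjoint and cover U, so the missing block = U \ (union of shown blocks).
Union of shown blocks: {1, 2, 3, 5, 6}
Missing block = U \ (union) = {4, 7}

{4, 7}


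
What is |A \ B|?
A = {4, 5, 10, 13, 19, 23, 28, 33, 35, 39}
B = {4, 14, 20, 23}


Set A = {4, 5, 10, 13, 19, 23, 28, 33, 35, 39}
Set B = {4, 14, 20, 23}
A \ B = {5, 10, 13, 19, 28, 33, 35, 39}
|A \ B| = 8

8


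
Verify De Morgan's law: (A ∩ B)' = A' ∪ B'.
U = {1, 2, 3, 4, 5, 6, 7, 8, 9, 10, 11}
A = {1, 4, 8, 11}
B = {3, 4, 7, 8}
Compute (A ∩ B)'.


U = {1, 2, 3, 4, 5, 6, 7, 8, 9, 10, 11}
A = {1, 4, 8, 11}, B = {3, 4, 7, 8}
A ∩ B = {4, 8}
(A ∩ B)' = U \ (A ∩ B) = {1, 2, 3, 5, 6, 7, 9, 10, 11}
Verification via A' ∪ B': A' = {2, 3, 5, 6, 7, 9, 10}, B' = {1, 2, 5, 6, 9, 10, 11}
A' ∪ B' = {1, 2, 3, 5, 6, 7, 9, 10, 11} ✓

{1, 2, 3, 5, 6, 7, 9, 10, 11}


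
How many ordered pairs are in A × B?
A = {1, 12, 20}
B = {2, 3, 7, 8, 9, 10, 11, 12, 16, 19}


Set A = {1, 12, 20} has 3 elements.
Set B = {2, 3, 7, 8, 9, 10, 11, 12, 16, 19} has 10 elements.
|A × B| = |A| × |B| = 3 × 10 = 30

30


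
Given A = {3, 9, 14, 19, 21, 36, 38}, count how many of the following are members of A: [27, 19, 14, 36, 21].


Set A = {3, 9, 14, 19, 21, 36, 38}
Candidates: [27, 19, 14, 36, 21]
Check each candidate:
27 ∉ A, 19 ∈ A, 14 ∈ A, 36 ∈ A, 21 ∈ A
Count of candidates in A: 4

4


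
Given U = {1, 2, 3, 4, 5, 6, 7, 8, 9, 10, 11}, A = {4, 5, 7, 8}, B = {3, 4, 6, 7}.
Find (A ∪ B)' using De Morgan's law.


U = {1, 2, 3, 4, 5, 6, 7, 8, 9, 10, 11}
A = {4, 5, 7, 8}, B = {3, 4, 6, 7}
A ∪ B = {3, 4, 5, 6, 7, 8}
(A ∪ B)' = U \ (A ∪ B) = {1, 2, 9, 10, 11}
Verification via A' ∩ B': A' = {1, 2, 3, 6, 9, 10, 11}, B' = {1, 2, 5, 8, 9, 10, 11}
A' ∩ B' = {1, 2, 9, 10, 11} ✓

{1, 2, 9, 10, 11}


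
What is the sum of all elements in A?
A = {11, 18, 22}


Set A = {11, 18, 22}
Sum = 11 + 18 + 22 = 51

51


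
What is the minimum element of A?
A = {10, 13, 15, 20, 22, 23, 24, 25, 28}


Set A = {10, 13, 15, 20, 22, 23, 24, 25, 28}
Elements in ascending order: 10, 13, 15, 20, 22, 23, 24, 25, 28
The smallest element is 10.

10


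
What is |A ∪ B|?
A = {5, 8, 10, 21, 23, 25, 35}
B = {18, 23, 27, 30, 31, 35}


Set A = {5, 8, 10, 21, 23, 25, 35}, |A| = 7
Set B = {18, 23, 27, 30, 31, 35}, |B| = 6
A ∩ B = {23, 35}, |A ∩ B| = 2
|A ∪ B| = |A| + |B| - |A ∩ B| = 7 + 6 - 2 = 11

11


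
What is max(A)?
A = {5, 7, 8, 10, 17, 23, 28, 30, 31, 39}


Set A = {5, 7, 8, 10, 17, 23, 28, 30, 31, 39}
Elements in ascending order: 5, 7, 8, 10, 17, 23, 28, 30, 31, 39
The largest element is 39.

39


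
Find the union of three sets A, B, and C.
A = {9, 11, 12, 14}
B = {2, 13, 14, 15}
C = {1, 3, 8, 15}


Set A = {9, 11, 12, 14}
Set B = {2, 13, 14, 15}
Set C = {1, 3, 8, 15}
First, A ∪ B = {2, 9, 11, 12, 13, 14, 15}
Then, (A ∪ B) ∪ C = {1, 2, 3, 8, 9, 11, 12, 13, 14, 15}

{1, 2, 3, 8, 9, 11, 12, 13, 14, 15}


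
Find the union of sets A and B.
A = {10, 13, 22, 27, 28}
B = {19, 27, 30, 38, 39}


Set A = {10, 13, 22, 27, 28}
Set B = {19, 27, 30, 38, 39}
A ∪ B includes all elements in either set.
Elements from A: {10, 13, 22, 27, 28}
Elements from B not already included: {19, 30, 38, 39}
A ∪ B = {10, 13, 19, 22, 27, 28, 30, 38, 39}

{10, 13, 19, 22, 27, 28, 30, 38, 39}


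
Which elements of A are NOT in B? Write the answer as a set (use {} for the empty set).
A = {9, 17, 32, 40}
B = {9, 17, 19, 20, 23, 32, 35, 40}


Set A = {9, 17, 32, 40}
Set B = {9, 17, 19, 20, 23, 32, 35, 40}
Check each element of A against B:
9 ∈ B, 17 ∈ B, 32 ∈ B, 40 ∈ B
Elements of A not in B: {}

{}


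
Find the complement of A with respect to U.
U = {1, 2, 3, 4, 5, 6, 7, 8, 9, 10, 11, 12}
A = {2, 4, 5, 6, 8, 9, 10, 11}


Universal set U = {1, 2, 3, 4, 5, 6, 7, 8, 9, 10, 11, 12}
Set A = {2, 4, 5, 6, 8, 9, 10, 11}
A' = U \ A = elements in U but not in A
Checking each element of U:
1 (not in A, include), 2 (in A, exclude), 3 (not in A, include), 4 (in A, exclude), 5 (in A, exclude), 6 (in A, exclude), 7 (not in A, include), 8 (in A, exclude), 9 (in A, exclude), 10 (in A, exclude), 11 (in A, exclude), 12 (not in A, include)
A' = {1, 3, 7, 12}

{1, 3, 7, 12}


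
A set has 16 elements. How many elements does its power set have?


The set has 16 elements.
The power set contains all possible subsets.
|P(A)| = 2^|A| = 2^16 = 65536

65536


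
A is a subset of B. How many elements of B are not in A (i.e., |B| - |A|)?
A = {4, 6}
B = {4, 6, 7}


Set A = {4, 6}, |A| = 2
Set B = {4, 6, 7}, |B| = 3
Since A ⊆ B: B \ A = {7}
|B| - |A| = 3 - 2 = 1

1


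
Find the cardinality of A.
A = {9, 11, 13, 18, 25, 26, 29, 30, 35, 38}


Set A = {9, 11, 13, 18, 25, 26, 29, 30, 35, 38}
Listing elements: 9, 11, 13, 18, 25, 26, 29, 30, 35, 38
Counting: 10 elements
|A| = 10

10


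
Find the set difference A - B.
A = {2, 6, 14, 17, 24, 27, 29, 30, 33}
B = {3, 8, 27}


Set A = {2, 6, 14, 17, 24, 27, 29, 30, 33}
Set B = {3, 8, 27}
A \ B includes elements in A that are not in B.
Check each element of A:
2 (not in B, keep), 6 (not in B, keep), 14 (not in B, keep), 17 (not in B, keep), 24 (not in B, keep), 27 (in B, remove), 29 (not in B, keep), 30 (not in B, keep), 33 (not in B, keep)
A \ B = {2, 6, 14, 17, 24, 29, 30, 33}

{2, 6, 14, 17, 24, 29, 30, 33}


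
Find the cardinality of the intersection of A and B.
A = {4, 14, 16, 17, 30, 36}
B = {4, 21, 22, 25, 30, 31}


Set A = {4, 14, 16, 17, 30, 36}
Set B = {4, 21, 22, 25, 30, 31}
A ∩ B = {4, 30}
|A ∩ B| = 2

2


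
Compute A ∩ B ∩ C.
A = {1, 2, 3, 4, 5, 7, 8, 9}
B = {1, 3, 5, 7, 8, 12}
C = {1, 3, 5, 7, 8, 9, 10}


Set A = {1, 2, 3, 4, 5, 7, 8, 9}
Set B = {1, 3, 5, 7, 8, 12}
Set C = {1, 3, 5, 7, 8, 9, 10}
First, A ∩ B = {1, 3, 5, 7, 8}
Then, (A ∩ B) ∩ C = {1, 3, 5, 7, 8}

{1, 3, 5, 7, 8}


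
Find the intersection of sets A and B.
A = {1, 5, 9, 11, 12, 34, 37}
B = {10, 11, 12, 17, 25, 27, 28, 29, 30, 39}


Set A = {1, 5, 9, 11, 12, 34, 37}
Set B = {10, 11, 12, 17, 25, 27, 28, 29, 30, 39}
A ∩ B includes only elements in both sets.
Check each element of A against B:
1 ✗, 5 ✗, 9 ✗, 11 ✓, 12 ✓, 34 ✗, 37 ✗
A ∩ B = {11, 12}

{11, 12}


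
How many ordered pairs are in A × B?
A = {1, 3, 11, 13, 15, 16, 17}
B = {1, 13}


Set A = {1, 3, 11, 13, 15, 16, 17} has 7 elements.
Set B = {1, 13} has 2 elements.
|A × B| = |A| × |B| = 7 × 2 = 14

14


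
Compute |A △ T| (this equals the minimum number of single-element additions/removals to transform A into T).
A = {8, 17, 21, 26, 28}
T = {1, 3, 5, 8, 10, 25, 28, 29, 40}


Set A = {8, 17, 21, 26, 28}
Set T = {1, 3, 5, 8, 10, 25, 28, 29, 40}
Elements to remove from A (in A, not in T): {17, 21, 26} → 3 removals
Elements to add to A (in T, not in A): {1, 3, 5, 10, 25, 29, 40} → 7 additions
Total edits = 3 + 7 = 10

10


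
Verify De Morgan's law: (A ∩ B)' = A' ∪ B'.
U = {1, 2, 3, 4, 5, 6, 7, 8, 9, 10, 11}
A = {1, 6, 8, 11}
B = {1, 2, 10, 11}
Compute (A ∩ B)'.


U = {1, 2, 3, 4, 5, 6, 7, 8, 9, 10, 11}
A = {1, 6, 8, 11}, B = {1, 2, 10, 11}
A ∩ B = {1, 11}
(A ∩ B)' = U \ (A ∩ B) = {2, 3, 4, 5, 6, 7, 8, 9, 10}
Verification via A' ∪ B': A' = {2, 3, 4, 5, 7, 9, 10}, B' = {3, 4, 5, 6, 7, 8, 9}
A' ∪ B' = {2, 3, 4, 5, 6, 7, 8, 9, 10} ✓

{2, 3, 4, 5, 6, 7, 8, 9, 10}


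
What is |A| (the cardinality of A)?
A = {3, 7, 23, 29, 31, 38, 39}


Set A = {3, 7, 23, 29, 31, 38, 39}
Listing elements: 3, 7, 23, 29, 31, 38, 39
Counting: 7 elements
|A| = 7

7


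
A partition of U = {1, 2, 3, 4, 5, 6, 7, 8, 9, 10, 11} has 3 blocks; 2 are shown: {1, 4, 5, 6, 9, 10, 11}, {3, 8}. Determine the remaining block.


U = {1, 2, 3, 4, 5, 6, 7, 8, 9, 10, 11}
Shown blocks: {1, 4, 5, 6, 9, 10, 11}, {3, 8}
A partition's blocks are pairwise disjoint and cover U, so the missing block = U \ (union of shown blocks).
Union of shown blocks: {1, 3, 4, 5, 6, 8, 9, 10, 11}
Missing block = U \ (union) = {2, 7}

{2, 7}


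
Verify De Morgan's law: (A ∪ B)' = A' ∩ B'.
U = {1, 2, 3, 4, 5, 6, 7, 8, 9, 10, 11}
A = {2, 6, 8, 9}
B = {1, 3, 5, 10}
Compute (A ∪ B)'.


U = {1, 2, 3, 4, 5, 6, 7, 8, 9, 10, 11}
A = {2, 6, 8, 9}, B = {1, 3, 5, 10}
A ∪ B = {1, 2, 3, 5, 6, 8, 9, 10}
(A ∪ B)' = U \ (A ∪ B) = {4, 7, 11}
Verification via A' ∩ B': A' = {1, 3, 4, 5, 7, 10, 11}, B' = {2, 4, 6, 7, 8, 9, 11}
A' ∩ B' = {4, 7, 11} ✓

{4, 7, 11}


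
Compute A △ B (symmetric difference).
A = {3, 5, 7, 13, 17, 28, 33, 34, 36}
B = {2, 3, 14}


Set A = {3, 5, 7, 13, 17, 28, 33, 34, 36}
Set B = {2, 3, 14}
A △ B = (A \ B) ∪ (B \ A)
Elements in A but not B: {5, 7, 13, 17, 28, 33, 34, 36}
Elements in B but not A: {2, 14}
A △ B = {2, 5, 7, 13, 14, 17, 28, 33, 34, 36}

{2, 5, 7, 13, 14, 17, 28, 33, 34, 36}


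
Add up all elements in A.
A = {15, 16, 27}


Set A = {15, 16, 27}
Sum = 15 + 16 + 27 = 58

58


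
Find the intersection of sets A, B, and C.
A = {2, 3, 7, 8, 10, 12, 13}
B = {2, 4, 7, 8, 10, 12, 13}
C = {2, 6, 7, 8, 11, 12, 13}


Set A = {2, 3, 7, 8, 10, 12, 13}
Set B = {2, 4, 7, 8, 10, 12, 13}
Set C = {2, 6, 7, 8, 11, 12, 13}
First, A ∩ B = {2, 7, 8, 10, 12, 13}
Then, (A ∩ B) ∩ C = {2, 7, 8, 12, 13}

{2, 7, 8, 12, 13}


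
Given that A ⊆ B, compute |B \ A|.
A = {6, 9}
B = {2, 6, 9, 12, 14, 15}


Set A = {6, 9}, |A| = 2
Set B = {2, 6, 9, 12, 14, 15}, |B| = 6
Since A ⊆ B: B \ A = {2, 12, 14, 15}
|B| - |A| = 6 - 2 = 4

4


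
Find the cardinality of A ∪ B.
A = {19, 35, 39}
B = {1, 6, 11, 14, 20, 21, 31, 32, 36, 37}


Set A = {19, 35, 39}, |A| = 3
Set B = {1, 6, 11, 14, 20, 21, 31, 32, 36, 37}, |B| = 10
A ∩ B = {}, |A ∩ B| = 0
|A ∪ B| = |A| + |B| - |A ∩ B| = 3 + 10 - 0 = 13

13


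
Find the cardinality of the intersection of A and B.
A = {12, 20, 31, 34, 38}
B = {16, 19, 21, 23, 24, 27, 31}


Set A = {12, 20, 31, 34, 38}
Set B = {16, 19, 21, 23, 24, 27, 31}
A ∩ B = {31}
|A ∩ B| = 1

1


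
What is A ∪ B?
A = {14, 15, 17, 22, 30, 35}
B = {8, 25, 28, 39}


Set A = {14, 15, 17, 22, 30, 35}
Set B = {8, 25, 28, 39}
A ∪ B includes all elements in either set.
Elements from A: {14, 15, 17, 22, 30, 35}
Elements from B not already included: {8, 25, 28, 39}
A ∪ B = {8, 14, 15, 17, 22, 25, 28, 30, 35, 39}

{8, 14, 15, 17, 22, 25, 28, 30, 35, 39}


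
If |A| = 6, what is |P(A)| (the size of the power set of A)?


The set has 6 elements.
The power set contains all possible subsets.
|P(A)| = 2^|A| = 2^6 = 64

64


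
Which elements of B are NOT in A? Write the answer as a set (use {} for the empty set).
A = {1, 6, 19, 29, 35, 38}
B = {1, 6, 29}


Set A = {1, 6, 19, 29, 35, 38}
Set B = {1, 6, 29}
Check each element of B against A:
1 ∈ A, 6 ∈ A, 29 ∈ A
Elements of B not in A: {}

{}


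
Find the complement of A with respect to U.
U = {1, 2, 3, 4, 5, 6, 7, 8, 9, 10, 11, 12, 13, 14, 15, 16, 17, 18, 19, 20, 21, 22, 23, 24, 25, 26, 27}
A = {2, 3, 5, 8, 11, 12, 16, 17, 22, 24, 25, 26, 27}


Universal set U = {1, 2, 3, 4, 5, 6, 7, 8, 9, 10, 11, 12, 13, 14, 15, 16, 17, 18, 19, 20, 21, 22, 23, 24, 25, 26, 27}
Set A = {2, 3, 5, 8, 11, 12, 16, 17, 22, 24, 25, 26, 27}
A' = U \ A = elements in U but not in A
Checking each element of U:
1 (not in A, include), 2 (in A, exclude), 3 (in A, exclude), 4 (not in A, include), 5 (in A, exclude), 6 (not in A, include), 7 (not in A, include), 8 (in A, exclude), 9 (not in A, include), 10 (not in A, include), 11 (in A, exclude), 12 (in A, exclude), 13 (not in A, include), 14 (not in A, include), 15 (not in A, include), 16 (in A, exclude), 17 (in A, exclude), 18 (not in A, include), 19 (not in A, include), 20 (not in A, include), 21 (not in A, include), 22 (in A, exclude), 23 (not in A, include), 24 (in A, exclude), 25 (in A, exclude), 26 (in A, exclude), 27 (in A, exclude)
A' = {1, 4, 6, 7, 9, 10, 13, 14, 15, 18, 19, 20, 21, 23}

{1, 4, 6, 7, 9, 10, 13, 14, 15, 18, 19, 20, 21, 23}


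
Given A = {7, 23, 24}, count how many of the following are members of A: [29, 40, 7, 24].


Set A = {7, 23, 24}
Candidates: [29, 40, 7, 24]
Check each candidate:
29 ∉ A, 40 ∉ A, 7 ∈ A, 24 ∈ A
Count of candidates in A: 2

2


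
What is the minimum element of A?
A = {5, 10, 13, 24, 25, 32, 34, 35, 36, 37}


Set A = {5, 10, 13, 24, 25, 32, 34, 35, 36, 37}
Elements in ascending order: 5, 10, 13, 24, 25, 32, 34, 35, 36, 37
The smallest element is 5.

5


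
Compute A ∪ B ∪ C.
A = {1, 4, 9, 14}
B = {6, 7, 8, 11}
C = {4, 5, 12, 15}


Set A = {1, 4, 9, 14}
Set B = {6, 7, 8, 11}
Set C = {4, 5, 12, 15}
First, A ∪ B = {1, 4, 6, 7, 8, 9, 11, 14}
Then, (A ∪ B) ∪ C = {1, 4, 5, 6, 7, 8, 9, 11, 12, 14, 15}

{1, 4, 5, 6, 7, 8, 9, 11, 12, 14, 15}


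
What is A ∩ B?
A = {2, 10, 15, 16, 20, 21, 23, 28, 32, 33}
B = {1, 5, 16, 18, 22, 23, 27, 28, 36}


Set A = {2, 10, 15, 16, 20, 21, 23, 28, 32, 33}
Set B = {1, 5, 16, 18, 22, 23, 27, 28, 36}
A ∩ B includes only elements in both sets.
Check each element of A against B:
2 ✗, 10 ✗, 15 ✗, 16 ✓, 20 ✗, 21 ✗, 23 ✓, 28 ✓, 32 ✗, 33 ✗
A ∩ B = {16, 23, 28}

{16, 23, 28}


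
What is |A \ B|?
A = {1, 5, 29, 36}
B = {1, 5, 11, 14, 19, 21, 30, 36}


Set A = {1, 5, 29, 36}
Set B = {1, 5, 11, 14, 19, 21, 30, 36}
A \ B = {29}
|A \ B| = 1

1


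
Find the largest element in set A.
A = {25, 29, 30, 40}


Set A = {25, 29, 30, 40}
Elements in ascending order: 25, 29, 30, 40
The largest element is 40.

40


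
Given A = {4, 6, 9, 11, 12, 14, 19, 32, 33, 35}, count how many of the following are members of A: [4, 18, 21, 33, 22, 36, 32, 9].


Set A = {4, 6, 9, 11, 12, 14, 19, 32, 33, 35}
Candidates: [4, 18, 21, 33, 22, 36, 32, 9]
Check each candidate:
4 ∈ A, 18 ∉ A, 21 ∉ A, 33 ∈ A, 22 ∉ A, 36 ∉ A, 32 ∈ A, 9 ∈ A
Count of candidates in A: 4

4


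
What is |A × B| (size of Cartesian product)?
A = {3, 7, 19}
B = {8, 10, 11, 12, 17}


Set A = {3, 7, 19} has 3 elements.
Set B = {8, 10, 11, 12, 17} has 5 elements.
|A × B| = |A| × |B| = 3 × 5 = 15

15


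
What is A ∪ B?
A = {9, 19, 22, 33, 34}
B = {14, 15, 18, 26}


Set A = {9, 19, 22, 33, 34}
Set B = {14, 15, 18, 26}
A ∪ B includes all elements in either set.
Elements from A: {9, 19, 22, 33, 34}
Elements from B not already included: {14, 15, 18, 26}
A ∪ B = {9, 14, 15, 18, 19, 22, 26, 33, 34}

{9, 14, 15, 18, 19, 22, 26, 33, 34}


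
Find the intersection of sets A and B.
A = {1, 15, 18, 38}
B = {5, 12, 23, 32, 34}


Set A = {1, 15, 18, 38}
Set B = {5, 12, 23, 32, 34}
A ∩ B includes only elements in both sets.
Check each element of A against B:
1 ✗, 15 ✗, 18 ✗, 38 ✗
A ∩ B = {}

{}


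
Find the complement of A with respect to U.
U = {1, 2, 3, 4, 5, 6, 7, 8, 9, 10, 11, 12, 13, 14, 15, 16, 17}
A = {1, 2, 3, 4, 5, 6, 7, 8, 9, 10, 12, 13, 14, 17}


Universal set U = {1, 2, 3, 4, 5, 6, 7, 8, 9, 10, 11, 12, 13, 14, 15, 16, 17}
Set A = {1, 2, 3, 4, 5, 6, 7, 8, 9, 10, 12, 13, 14, 17}
A' = U \ A = elements in U but not in A
Checking each element of U:
1 (in A, exclude), 2 (in A, exclude), 3 (in A, exclude), 4 (in A, exclude), 5 (in A, exclude), 6 (in A, exclude), 7 (in A, exclude), 8 (in A, exclude), 9 (in A, exclude), 10 (in A, exclude), 11 (not in A, include), 12 (in A, exclude), 13 (in A, exclude), 14 (in A, exclude), 15 (not in A, include), 16 (not in A, include), 17 (in A, exclude)
A' = {11, 15, 16}

{11, 15, 16}


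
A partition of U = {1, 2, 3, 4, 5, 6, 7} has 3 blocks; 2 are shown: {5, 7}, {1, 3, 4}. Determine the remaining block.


U = {1, 2, 3, 4, 5, 6, 7}
Shown blocks: {5, 7}, {1, 3, 4}
A partition's blocks are pairwise disjoint and cover U, so the missing block = U \ (union of shown blocks).
Union of shown blocks: {1, 3, 4, 5, 7}
Missing block = U \ (union) = {2, 6}

{2, 6}


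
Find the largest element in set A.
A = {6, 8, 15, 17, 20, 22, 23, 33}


Set A = {6, 8, 15, 17, 20, 22, 23, 33}
Elements in ascending order: 6, 8, 15, 17, 20, 22, 23, 33
The largest element is 33.

33


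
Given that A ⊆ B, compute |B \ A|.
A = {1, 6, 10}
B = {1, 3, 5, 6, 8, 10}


Set A = {1, 6, 10}, |A| = 3
Set B = {1, 3, 5, 6, 8, 10}, |B| = 6
Since A ⊆ B: B \ A = {3, 5, 8}
|B| - |A| = 6 - 3 = 3

3


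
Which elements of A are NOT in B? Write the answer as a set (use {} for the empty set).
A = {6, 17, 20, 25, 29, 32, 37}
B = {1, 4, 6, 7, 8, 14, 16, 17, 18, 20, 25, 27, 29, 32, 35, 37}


Set A = {6, 17, 20, 25, 29, 32, 37}
Set B = {1, 4, 6, 7, 8, 14, 16, 17, 18, 20, 25, 27, 29, 32, 35, 37}
Check each element of A against B:
6 ∈ B, 17 ∈ B, 20 ∈ B, 25 ∈ B, 29 ∈ B, 32 ∈ B, 37 ∈ B
Elements of A not in B: {}

{}


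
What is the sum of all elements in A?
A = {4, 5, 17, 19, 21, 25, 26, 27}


Set A = {4, 5, 17, 19, 21, 25, 26, 27}
Sum = 4 + 5 + 17 + 19 + 21 + 25 + 26 + 27 = 144

144


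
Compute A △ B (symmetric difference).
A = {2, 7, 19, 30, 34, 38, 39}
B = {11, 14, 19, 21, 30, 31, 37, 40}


Set A = {2, 7, 19, 30, 34, 38, 39}
Set B = {11, 14, 19, 21, 30, 31, 37, 40}
A △ B = (A \ B) ∪ (B \ A)
Elements in A but not B: {2, 7, 34, 38, 39}
Elements in B but not A: {11, 14, 21, 31, 37, 40}
A △ B = {2, 7, 11, 14, 21, 31, 34, 37, 38, 39, 40}

{2, 7, 11, 14, 21, 31, 34, 37, 38, 39, 40}


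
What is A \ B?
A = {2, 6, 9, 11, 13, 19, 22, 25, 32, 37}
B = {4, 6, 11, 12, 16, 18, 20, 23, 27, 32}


Set A = {2, 6, 9, 11, 13, 19, 22, 25, 32, 37}
Set B = {4, 6, 11, 12, 16, 18, 20, 23, 27, 32}
A \ B includes elements in A that are not in B.
Check each element of A:
2 (not in B, keep), 6 (in B, remove), 9 (not in B, keep), 11 (in B, remove), 13 (not in B, keep), 19 (not in B, keep), 22 (not in B, keep), 25 (not in B, keep), 32 (in B, remove), 37 (not in B, keep)
A \ B = {2, 9, 13, 19, 22, 25, 37}

{2, 9, 13, 19, 22, 25, 37}


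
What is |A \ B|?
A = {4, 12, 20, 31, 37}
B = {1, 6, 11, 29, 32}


Set A = {4, 12, 20, 31, 37}
Set B = {1, 6, 11, 29, 32}
A \ B = {4, 12, 20, 31, 37}
|A \ B| = 5

5


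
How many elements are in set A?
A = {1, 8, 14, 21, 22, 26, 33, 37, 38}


Set A = {1, 8, 14, 21, 22, 26, 33, 37, 38}
Listing elements: 1, 8, 14, 21, 22, 26, 33, 37, 38
Counting: 9 elements
|A| = 9

9


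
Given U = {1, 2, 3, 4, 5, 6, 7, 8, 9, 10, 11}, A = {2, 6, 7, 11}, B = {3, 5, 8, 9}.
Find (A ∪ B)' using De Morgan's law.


U = {1, 2, 3, 4, 5, 6, 7, 8, 9, 10, 11}
A = {2, 6, 7, 11}, B = {3, 5, 8, 9}
A ∪ B = {2, 3, 5, 6, 7, 8, 9, 11}
(A ∪ B)' = U \ (A ∪ B) = {1, 4, 10}
Verification via A' ∩ B': A' = {1, 3, 4, 5, 8, 9, 10}, B' = {1, 2, 4, 6, 7, 10, 11}
A' ∩ B' = {1, 4, 10} ✓

{1, 4, 10}


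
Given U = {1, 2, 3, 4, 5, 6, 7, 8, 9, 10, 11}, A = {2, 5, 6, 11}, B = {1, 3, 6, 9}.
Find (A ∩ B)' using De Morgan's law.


U = {1, 2, 3, 4, 5, 6, 7, 8, 9, 10, 11}
A = {2, 5, 6, 11}, B = {1, 3, 6, 9}
A ∩ B = {6}
(A ∩ B)' = U \ (A ∩ B) = {1, 2, 3, 4, 5, 7, 8, 9, 10, 11}
Verification via A' ∪ B': A' = {1, 3, 4, 7, 8, 9, 10}, B' = {2, 4, 5, 7, 8, 10, 11}
A' ∪ B' = {1, 2, 3, 4, 5, 7, 8, 9, 10, 11} ✓

{1, 2, 3, 4, 5, 7, 8, 9, 10, 11}


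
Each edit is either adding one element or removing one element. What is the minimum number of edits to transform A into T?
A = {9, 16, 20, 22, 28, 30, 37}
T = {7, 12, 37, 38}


Set A = {9, 16, 20, 22, 28, 30, 37}
Set T = {7, 12, 37, 38}
Elements to remove from A (in A, not in T): {9, 16, 20, 22, 28, 30} → 6 removals
Elements to add to A (in T, not in A): {7, 12, 38} → 3 additions
Total edits = 6 + 3 = 9

9


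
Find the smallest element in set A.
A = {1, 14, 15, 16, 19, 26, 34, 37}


Set A = {1, 14, 15, 16, 19, 26, 34, 37}
Elements in ascending order: 1, 14, 15, 16, 19, 26, 34, 37
The smallest element is 1.

1


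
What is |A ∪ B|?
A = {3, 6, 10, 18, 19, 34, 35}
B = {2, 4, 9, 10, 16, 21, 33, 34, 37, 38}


Set A = {3, 6, 10, 18, 19, 34, 35}, |A| = 7
Set B = {2, 4, 9, 10, 16, 21, 33, 34, 37, 38}, |B| = 10
A ∩ B = {10, 34}, |A ∩ B| = 2
|A ∪ B| = |A| + |B| - |A ∩ B| = 7 + 10 - 2 = 15

15


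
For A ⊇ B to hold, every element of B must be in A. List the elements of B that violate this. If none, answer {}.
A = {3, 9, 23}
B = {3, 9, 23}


Set A = {3, 9, 23}
Set B = {3, 9, 23}
Check each element of B against A:
3 ∈ A, 9 ∈ A, 23 ∈ A
Elements of B not in A: {}

{}


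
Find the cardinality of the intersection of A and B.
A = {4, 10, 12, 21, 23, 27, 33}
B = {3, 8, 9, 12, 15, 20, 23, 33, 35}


Set A = {4, 10, 12, 21, 23, 27, 33}
Set B = {3, 8, 9, 12, 15, 20, 23, 33, 35}
A ∩ B = {12, 23, 33}
|A ∩ B| = 3

3


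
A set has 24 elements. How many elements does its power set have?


The set has 24 elements.
The power set contains all possible subsets.
|P(A)| = 2^|A| = 2^24 = 16777216

16777216


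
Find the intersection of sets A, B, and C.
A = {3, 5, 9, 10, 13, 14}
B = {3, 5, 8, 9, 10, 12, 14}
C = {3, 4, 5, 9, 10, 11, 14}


Set A = {3, 5, 9, 10, 13, 14}
Set B = {3, 5, 8, 9, 10, 12, 14}
Set C = {3, 4, 5, 9, 10, 11, 14}
First, A ∩ B = {3, 5, 9, 10, 14}
Then, (A ∩ B) ∩ C = {3, 5, 9, 10, 14}

{3, 5, 9, 10, 14}


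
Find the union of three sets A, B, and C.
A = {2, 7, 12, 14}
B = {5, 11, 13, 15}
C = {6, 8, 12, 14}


Set A = {2, 7, 12, 14}
Set B = {5, 11, 13, 15}
Set C = {6, 8, 12, 14}
First, A ∪ B = {2, 5, 7, 11, 12, 13, 14, 15}
Then, (A ∪ B) ∪ C = {2, 5, 6, 7, 8, 11, 12, 13, 14, 15}

{2, 5, 6, 7, 8, 11, 12, 13, 14, 15}


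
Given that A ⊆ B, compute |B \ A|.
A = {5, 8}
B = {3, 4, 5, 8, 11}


Set A = {5, 8}, |A| = 2
Set B = {3, 4, 5, 8, 11}, |B| = 5
Since A ⊆ B: B \ A = {3, 4, 11}
|B| - |A| = 5 - 2 = 3

3


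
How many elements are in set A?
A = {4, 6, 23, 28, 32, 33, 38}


Set A = {4, 6, 23, 28, 32, 33, 38}
Listing elements: 4, 6, 23, 28, 32, 33, 38
Counting: 7 elements
|A| = 7

7


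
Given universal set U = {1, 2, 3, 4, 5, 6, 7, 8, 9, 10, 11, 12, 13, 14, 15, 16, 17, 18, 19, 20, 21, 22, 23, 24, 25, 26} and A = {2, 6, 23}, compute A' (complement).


Universal set U = {1, 2, 3, 4, 5, 6, 7, 8, 9, 10, 11, 12, 13, 14, 15, 16, 17, 18, 19, 20, 21, 22, 23, 24, 25, 26}
Set A = {2, 6, 23}
A' = U \ A = elements in U but not in A
Checking each element of U:
1 (not in A, include), 2 (in A, exclude), 3 (not in A, include), 4 (not in A, include), 5 (not in A, include), 6 (in A, exclude), 7 (not in A, include), 8 (not in A, include), 9 (not in A, include), 10 (not in A, include), 11 (not in A, include), 12 (not in A, include), 13 (not in A, include), 14 (not in A, include), 15 (not in A, include), 16 (not in A, include), 17 (not in A, include), 18 (not in A, include), 19 (not in A, include), 20 (not in A, include), 21 (not in A, include), 22 (not in A, include), 23 (in A, exclude), 24 (not in A, include), 25 (not in A, include), 26 (not in A, include)
A' = {1, 3, 4, 5, 7, 8, 9, 10, 11, 12, 13, 14, 15, 16, 17, 18, 19, 20, 21, 22, 24, 25, 26}

{1, 3, 4, 5, 7, 8, 9, 10, 11, 12, 13, 14, 15, 16, 17, 18, 19, 20, 21, 22, 24, 25, 26}


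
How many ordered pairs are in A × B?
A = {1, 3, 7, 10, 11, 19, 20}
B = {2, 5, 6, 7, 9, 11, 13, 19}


Set A = {1, 3, 7, 10, 11, 19, 20} has 7 elements.
Set B = {2, 5, 6, 7, 9, 11, 13, 19} has 8 elements.
|A × B| = |A| × |B| = 7 × 8 = 56

56


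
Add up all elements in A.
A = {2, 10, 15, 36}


Set A = {2, 10, 15, 36}
Sum = 2 + 10 + 15 + 36 = 63

63


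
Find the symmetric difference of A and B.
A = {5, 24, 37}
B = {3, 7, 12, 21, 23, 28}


Set A = {5, 24, 37}
Set B = {3, 7, 12, 21, 23, 28}
A △ B = (A \ B) ∪ (B \ A)
Elements in A but not B: {5, 24, 37}
Elements in B but not A: {3, 7, 12, 21, 23, 28}
A △ B = {3, 5, 7, 12, 21, 23, 24, 28, 37}

{3, 5, 7, 12, 21, 23, 24, 28, 37}


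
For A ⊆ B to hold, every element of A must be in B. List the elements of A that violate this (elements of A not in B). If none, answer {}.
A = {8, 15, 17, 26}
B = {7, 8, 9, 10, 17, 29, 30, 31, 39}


Set A = {8, 15, 17, 26}
Set B = {7, 8, 9, 10, 17, 29, 30, 31, 39}
Check each element of A against B:
8 ∈ B, 15 ∉ B (include), 17 ∈ B, 26 ∉ B (include)
Elements of A not in B: {15, 26}

{15, 26}
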